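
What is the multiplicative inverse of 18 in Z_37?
Since 37 is prime, by Fermat 18^(-1) ≡ 18^{35} ≡ 35 (mod 37). Verify: 18 × 35 = 630 ≡ 1 (mod 37)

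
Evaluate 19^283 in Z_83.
Using Fermat: 19^{82} ≡ 1 (mod 83). 283 ≡ 37 (mod 82). So 19^{283} ≡ 19^{37} ≡ 15 (mod 83)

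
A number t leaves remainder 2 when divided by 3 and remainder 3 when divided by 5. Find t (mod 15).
M = 3 × 5 = 15. M₁ = 5, y₁ ≡ 2 (mod 3). M₂ = 3, y₂ ≡ 2 (mod 5). t = 2×5×2 + 3×3×2 ≡ 8 (mod 15)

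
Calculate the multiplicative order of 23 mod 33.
Powers of 23 mod 33: 23^1≡23, 23^2≡1. So the order of 23 is 2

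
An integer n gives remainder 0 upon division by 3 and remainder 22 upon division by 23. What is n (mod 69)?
M = 3 × 23 = 69. M₁ = 23, y₁ ≡ 2 (mod 3). M₂ = 3, y₂ ≡ 8 (mod 23). n = 0×23×2 + 22×3×8 ≡ 45 (mod 69)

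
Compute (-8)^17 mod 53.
By repeated squaring (mod 53): (-8)^{1}≡45, (-8)^{2}≡11, (-8)^{4}≡15, (-8)^{8}≡13, (-8)^{16}≡10. Then (-8)^{17} = (-8)^{16+1} ≡ 10 × 45 ≡ 26 (mod 53)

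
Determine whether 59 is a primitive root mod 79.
ord_79(59) divides 78. For each prime q|78: 59^{39}≡78, 59^{26}≡23, 59^{6}≡46, none ≡ 1. So 59 has order 78 and is a primitive root mod 79.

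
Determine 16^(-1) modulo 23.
Since 23 is prime, by Fermat 16^(-1) ≡ 16^{21} ≡ 13 (mod 23). Verify: 16 × 13 = 208 ≡ 1 (mod 23)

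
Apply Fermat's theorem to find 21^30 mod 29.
By Fermat: 21^{28} ≡ 1 mod 29. So 21^{30} = 21^{28} · 21^{2} ≡ 21^{2} ≡ 6 mod 29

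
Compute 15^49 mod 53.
By repeated squaring (mod 53): 15^{1}≡15, 15^{2}≡13, 15^{4}≡10, 15^{8}≡47, 15^{16}≡36, 15^{32}≡24. Then 15^{49} = 15^{32+16+1} ≡ 24 × 36 × 15 ≡ 28 (mod 53)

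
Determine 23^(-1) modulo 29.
Since 29 is prime, by Fermat 23^(-1) ≡ 23^{27} ≡ 24 mod 29. Verify: 23 × 24 = 552 ≡ 1 mod 29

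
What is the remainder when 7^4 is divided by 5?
7^{4} = 2401 ≡ 1 mod 5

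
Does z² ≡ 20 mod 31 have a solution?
By Euler's criterion: 20^{15} ≡ 1 mod 31. Since this equals 1, 20 is a QR.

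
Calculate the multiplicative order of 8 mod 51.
Powers of 8 mod 51: 8^1≡8, 8^2≡13, 8^3≡2, 8^4≡16, 8^5≡26, 8^6≡4, 8^7≡32, 8^8≡1. Order = 8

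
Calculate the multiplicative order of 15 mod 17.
Powers of 15 mod 17: 15^1≡15, 15^2≡4, 15^3≡9, 15^4≡16, 15^5≡2, 15^6≡13, 15^7≡8, 15^8≡1. So the order of 15 is 8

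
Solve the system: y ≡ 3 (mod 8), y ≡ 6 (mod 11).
M = 8 × 11 = 88. M₁ = 11, y₁ ≡ 3 (mod 8). M₂ = 8, y₂ ≡ 7 (mod 11). y = 3×11×3 + 6×8×7 ≡ 83 (mod 88)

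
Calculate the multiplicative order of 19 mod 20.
Powers of 19 mod 20: 19^1≡19, 19^2≡1. So the order of 19 is 2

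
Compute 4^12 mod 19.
By repeated squaring (mod 19): 4^{1}≡4, 4^{2}≡16, 4^{4}≡9, 4^{8}≡5. Then 4^{12} = 4^{8+4} ≡ 5 × 9 ≡ 7 (mod 19)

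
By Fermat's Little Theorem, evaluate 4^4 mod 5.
By Fermat's Little Theorem, 4^{4} ≡ 1 (mod 5) since 5 is prime and gcd(4, 5) = 1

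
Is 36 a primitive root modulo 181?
36^{30} ≡ 1 mod 181 and 30 < 180, so ord_181(36) = 30 ≠ 180 and 36 is not a primitive root.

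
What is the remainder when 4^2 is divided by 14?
4^{2} = 16 ≡ 2 (mod 14)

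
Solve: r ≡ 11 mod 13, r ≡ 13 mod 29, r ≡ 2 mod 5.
M = 13 × 29 × 5 = 1885. M₁ = 145, y₁ ≡ 7 mod 13. M₂ = 65, y₂ ≡ 25 mod 29. M₃ = 377, y₃ ≡ 3 mod 5. r = 11×145×7 + 13×65×25 + 2×377×3 ≡ 622 mod 1885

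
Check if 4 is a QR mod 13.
By Euler's criterion: 4^{6} ≡ 1 mod 13. Since this equals 1, 4 is a QR.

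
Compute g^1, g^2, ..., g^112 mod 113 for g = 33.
33^1, 33^2, ..., 33^{112} mod 113: [33, 72, 3, 99, 103, 9, 71, 83, 27, 100, 23, 81, 74, 69, 17, 109, 94, 51, 101, 56, 40, 77, 55, 7, 5, 52, 21, 15, 43, 63, 45, 16, 76, 22, 48, 2, 66, 31, 6, 85, 93, 18, 29, 53, 54, 87, 46, 49, 35, 25, 34, 105, 75, 102, 89, 112, 80, 41, 110, 14, 10, 104, 42, 30, 86, 13, 90, 32, 39, 44, 96, 4, 19, 62, 12, 57, 73, 36, 58, 106, 108, 61, 92, 98, 70, 50, 68, 97, 37, 91, 65, 111, 47, 82, 107, 28, 20, 95, 84, 60, 59, 26, 67, 64, 78, 88, 79, 8, 38, 11, 24, 1]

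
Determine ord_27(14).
Powers of 14 mod 27: 14^1≡14, 14^2≡7, 14^3≡17, 14^4≡22, 14^5≡11, 14^6≡19, 14^7≡23, 14^8≡25, 14^9≡26, 14^10≡13, 14^11≡20, 14^12≡10, 14^13≡5, 14^14≡16, 14^15≡8, 14^16≡4, 14^17≡2, 14^18≡1. ord_27(14) = 18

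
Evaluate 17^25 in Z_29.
By repeated squaring mod 29: 17^{1}≡17, 17^{2}≡28, 17^{4}≡1, 17^{8}≡1, 17^{16}≡1. Then 17^{25} = 17^{16+8+1} ≡ 1 × 1 × 17 ≡ 17 mod 29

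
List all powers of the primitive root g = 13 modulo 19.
13^1, 13^2, ..., 13^{18} mod 19: [13, 17, 12, 4, 14, 11, 10, 16, 18, 6, 2, 7, 15, 5, 8, 9, 3, 1]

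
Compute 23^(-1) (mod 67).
Since 67 is prime, by Fermat 23^(-1) ≡ 23^{65} ≡ 35 (mod 67). Verify: 23 × 35 = 805 ≡ 1 (mod 67)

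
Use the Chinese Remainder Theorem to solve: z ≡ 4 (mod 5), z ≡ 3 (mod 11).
M = 5 × 11 = 55. M₁ = 11, y₁ ≡ 1 (mod 5). M₂ = 5, y₂ ≡ 9 (mod 11). z = 4×11×1 + 3×5×9 ≡ 14 (mod 55)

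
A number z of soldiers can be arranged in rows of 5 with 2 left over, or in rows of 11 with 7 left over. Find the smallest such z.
M = 5 × 11 = 55. M₁ = 11, y₁ ≡ 1 (mod 5). M₂ = 5, y₂ ≡ 9 (mod 11). z = 2×11×1 + 7×5×9 ≡ 7 (mod 55)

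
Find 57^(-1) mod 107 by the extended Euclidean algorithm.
Extended GCD: 57(-15) + 107(8) = 1. So 57^(-1) ≡ -15 ≡ 92 mod 107. Verify: 57 × 92 = 5244 ≡ 1 mod 107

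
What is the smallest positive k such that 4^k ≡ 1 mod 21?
Powers of 4 mod 21: 4^1≡4, 4^2≡16, 4^3≡1. So the order of 4 is 3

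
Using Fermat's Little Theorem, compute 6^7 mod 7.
By Fermat: 6^{6} ≡ 1 mod 7. So 6^{7} = 6^{6} · 6^{1} ≡ 6^{1} ≡ 6 mod 7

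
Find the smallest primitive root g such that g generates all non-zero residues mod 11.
g = 2. For each prime q|10: 2^{5}≡10, 2^{2}≡4, none ≡ 1, so ord_11(2) = 10 and 2 is a primitive root.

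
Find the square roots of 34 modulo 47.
The square roots of 34 mod 47 are 9 and 38. Verify: 9² = 81 ≡ 34 mod 47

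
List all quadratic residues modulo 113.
Squares in Z_113*: {1, 2, 4, 7, 8, 9, 11, 13, 14, 15, 16, 18, 22, 25, 26, 28, 30, 31, 32, 36, 41, 44, 49, 50, 51, 52, 53, 56, 57, 60, 61, 62, 63, 64, 69, 72, 77, 81, 82, 83, 85, 87, 88, 91, 95, 97, 98, 99, 100, 102, 104, 105, 106, 109, 111, 112}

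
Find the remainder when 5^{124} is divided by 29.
By Fermat: 5^{28} ≡ 1 (mod 29). 124 = 4×28 + 12. So 5^{124} ≡ 5^{12} ≡ 7 (mod 29)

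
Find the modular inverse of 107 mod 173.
Since 173 is prime, by Fermat 107^(-1) ≡ 107^{171} ≡ 76 (mod 173). Verify: 107 × 76 = 8132 ≡ 1 (mod 173)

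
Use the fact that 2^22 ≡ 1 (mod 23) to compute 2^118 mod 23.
By Fermat: 2^{22} ≡ 1 (mod 23). 118 = 5×22 + 8. So 2^{118} ≡ 2^{8} ≡ 3 (mod 23)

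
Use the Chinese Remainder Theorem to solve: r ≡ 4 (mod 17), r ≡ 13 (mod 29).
M = 17 × 29 = 493. M₁ = 29, y₁ ≡ 10 (mod 17). M₂ = 17, y₂ ≡ 12 (mod 29). r = 4×29×10 + 13×17×12 ≡ 361 (mod 493)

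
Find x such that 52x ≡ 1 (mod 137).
Since 137 is prime, by Fermat 52^(-1) ≡ 52^{135} ≡ 29 (mod 137). Verify: 52 × 29 = 1508 ≡ 1 (mod 137)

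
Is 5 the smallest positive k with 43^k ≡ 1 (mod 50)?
Powers of 43 mod 50: 43^1≡43, 43^2≡49, 43^3≡7, 43^4≡1. Already 43^4≡1, so the order is 4 < 5. No, the actual order is 4.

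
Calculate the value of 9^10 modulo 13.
By repeated squaring mod 13: 9^{1}≡9, 9^{2}≡3, 9^{4}≡9, 9^{8}≡3. Then 9^{10} = 9^{8+2} ≡ 3 × 3 ≡ 9 mod 13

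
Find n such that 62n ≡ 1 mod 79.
Since 79 is prime, by Fermat 62^(-1) ≡ 62^{77} ≡ 65 mod 79. Verify: 62 × 65 = 4030 ≡ 1 mod 79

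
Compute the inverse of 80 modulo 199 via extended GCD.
Extended GCD: 80(-97) + 199(39) = 1. So 80^(-1) ≡ -97 ≡ 102 (mod 199). Verify: 80 × 102 = 8160 ≡ 1 (mod 199)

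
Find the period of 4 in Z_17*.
Powers of 4 mod 17: 4^1≡4, 4^2≡16, 4^3≡13, 4^4≡1. Order = 4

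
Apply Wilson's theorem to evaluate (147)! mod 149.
(148)! = (147)! × (148) ≡ -1 (mod 149). So (147)! ≡ -1 × (148)^(-1) ≡ (-1)×(-1) = 1 (mod 149)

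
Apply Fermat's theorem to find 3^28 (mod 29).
By Fermat's Little Theorem, 3^{28} ≡ 1 (mod 29) since 29 is prime and gcd(3, 29) = 1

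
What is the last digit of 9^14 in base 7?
Using Fermat: 9^{6} ≡ 1 mod 7. 14 ≡ 2 mod 6. So 9^{14} ≡ 9^{2} ≡ 4 mod 7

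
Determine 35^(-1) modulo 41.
Since 41 is prime, by Fermat 35^(-1) ≡ 35^{39} ≡ 34 mod 41. Verify: 35 × 34 = 1190 ≡ 1 mod 41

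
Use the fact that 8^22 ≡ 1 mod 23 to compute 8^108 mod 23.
By Fermat: 8^{22} ≡ 1 mod 23. 108 = 4×22 + 20. So 8^{108} ≡ 8^{20} ≡ 9 mod 23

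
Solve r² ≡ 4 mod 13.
The square roots of 4 mod 13 are 11 and 2. Verify: 11² = 121 ≡ 4 mod 13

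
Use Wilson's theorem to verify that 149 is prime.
(148)! mod 149 = 148. Since this equals -1 mod 149, Wilson confirms 149 is prime.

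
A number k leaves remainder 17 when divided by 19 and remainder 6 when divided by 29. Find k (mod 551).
M = 19 × 29 = 551. M₁ = 29, y₁ ≡ 2 (mod 19). M₂ = 19, y₂ ≡ 26 (mod 29). k = 17×29×2 + 6×19×26 ≡ 93 (mod 551)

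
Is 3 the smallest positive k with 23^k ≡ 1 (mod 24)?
Powers of 23 mod 24: 23^1≡23, 23^2≡1. Already 23^2≡1, so the order is 2 < 3. No, the actual order is 2.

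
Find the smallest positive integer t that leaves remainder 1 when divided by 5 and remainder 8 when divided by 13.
M = 5 × 13 = 65. M₁ = 13, y₁ ≡ 2 (mod 5). M₂ = 5, y₂ ≡ 8 (mod 13). t = 1×13×2 + 8×5×8 ≡ 21 (mod 65)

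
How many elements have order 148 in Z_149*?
A prime p has φ(p-1) primitive roots; here φ(148) = 72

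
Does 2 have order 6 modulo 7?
2^{3} ≡ 1 (mod 7) and 3 < 6, so ord_7(2) = 3 ≠ 6 and 2 is not a primitive root.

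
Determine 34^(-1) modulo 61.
Since 61 is prime, by Fermat 34^(-1) ≡ 34^{59} ≡ 9 (mod 61). Verify: 34 × 9 = 306 ≡ 1 (mod 61)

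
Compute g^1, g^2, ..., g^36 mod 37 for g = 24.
24^1, 24^2, ..., 24^{36} mod 37: [24, 21, 23, 34, 2, 11, 5, 9, 31, 4, 22, 10, 18, 25, 8, 7, 20, 36, 13, 16, 14, 3, 35, 26, 32, 28, 6, 33, 15, 27, 19, 12, 29, 30, 17, 1]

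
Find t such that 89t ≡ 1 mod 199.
Since 199 is prime, by Fermat 89^(-1) ≡ 89^{197} ≡ 161 mod 199. Verify: 89 × 161 = 14329 ≡ 1 mod 199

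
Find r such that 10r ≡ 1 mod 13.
Since 13 is prime, by Fermat 10^(-1) ≡ 10^{11} ≡ 4 mod 13. Verify: 10 × 4 = 40 ≡ 1 mod 13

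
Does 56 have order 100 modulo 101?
56^{25} ≡ 1 mod 101 and 25 < 100, so ord_101(56) = 25 ≠ 100 and 56 is not a primitive root.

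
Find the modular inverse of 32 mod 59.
Since 59 is prime, by Fermat 32^(-1) ≡ 32^{57} ≡ 24 mod 59. Verify: 32 × 24 = 768 ≡ 1 mod 59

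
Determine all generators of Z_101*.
There are φ(100) = 40 primitive roots mod 101: {2, 3, 7, 8, 11, 12, 15, 18, 26, 27, 28, 29, 34, 35, 38, 40, 42, 46, 48, 50, 51, 53, 55, 59, 61, 63, 66, 67, 72, 73, 74, 75, 83, 86, 89, 90, 93, 94, 98, 99}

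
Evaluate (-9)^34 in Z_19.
Using Fermat: (-9)^{18} ≡ 1 mod 19. 34 ≡ 16 mod 18. So (-9)^{34} ≡ (-9)^{16} ≡ 4 mod 19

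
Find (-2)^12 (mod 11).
Using Fermat: (-2)^{10} ≡ 1 (mod 11). 12 ≡ 2 (mod 10). So (-2)^{12} ≡ (-2)^{2} ≡ 4 (mod 11)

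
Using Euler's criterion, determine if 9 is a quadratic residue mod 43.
By Euler's criterion: 9^{21} ≡ 1 mod 43. Since this equals 1, 9 is a QR.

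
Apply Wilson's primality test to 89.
(88)! mod 89 = 88. Since 88 ≡ -1 (mod 89), 89 is prime.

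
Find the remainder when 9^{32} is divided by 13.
By Fermat: 9^{12} ≡ 1 (mod 13). 32 = 2×12 + 8. So 9^{32} ≡ 9^{8} ≡ 3 (mod 13)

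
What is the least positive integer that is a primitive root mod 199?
g = 3. For each prime q|198: 3^{99}≡198, 3^{66}≡106, 3^{18}≡125, none ≡ 1, so ord_199(3) = 198 and 3 is a primitive root.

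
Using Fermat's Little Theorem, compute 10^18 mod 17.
By Fermat: 10^{16} ≡ 1 mod 17. So 10^{18} = 10^{16} · 10^{2} ≡ 10^{2} ≡ 15 mod 17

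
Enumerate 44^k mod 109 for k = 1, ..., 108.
44^1, 44^2, ..., 44^{108} mod 109: [44, 83, 55, 22, 96, 82, 11, 48, 41, 60, 24, 75, 30, 12, 92, 15, 6, 46, 62, 3, 23, 31, 56, 66, 70, 28, 33, 35, 14, 71, 72, 7, 90, 36, 58, 45, 18, 29, 77, 9, 69, 93, 59, 89, 101, 84, 99, 105, 42, 104, 107, 21, 52, 108, 65, 26, 54, 87, 13, 27, 98, 61, 68, 49, 85, 34, 79, 97, 17, 94, 103, 63, 47, 106, 86, 78, 53, 43, 39, 81, 76, 74, 95, 38, 37, 102, 19, 73, 51, 64, 91, 80, 32, 100, 40, 16, 50, 20, 8, 25, 10, 4, 67, 5, 2, 88, 57, 1]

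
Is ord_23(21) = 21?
Powers of 21 mod 23: 21^1≡21, 21^2≡4, 21^3≡15, 21^4≡16, 21^5≡14, 21^6≡18, 21^7≡10, 21^8≡3, 21^9≡17, 21^10≡12, 21^11≡22, 21^12≡2, 21^13≡19, 21^14≡8, 21^15≡7, 21^16≡9, 21^17≡5, 21^18≡13, 21^19≡20, 21^20≡6, 21^21≡11, 21^22≡1. 21^21≡11≢1, so ord ≠ 21. No, the actual order is 22.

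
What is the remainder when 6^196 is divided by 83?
Using Fermat: 6^{82} ≡ 1 (mod 83). 196 ≡ 32 (mod 82). So 6^{196} ≡ 6^{32} ≡ 41 (mod 83)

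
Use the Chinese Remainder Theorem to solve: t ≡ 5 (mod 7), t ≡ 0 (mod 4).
M = 7 × 4 = 28. M₁ = 4, y₁ ≡ 2 (mod 7). M₂ = 7, y₂ ≡ 3 (mod 4). t = 5×4×2 + 0×7×3 ≡ 12 (mod 28)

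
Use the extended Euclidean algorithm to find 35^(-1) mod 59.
Extended GCD: 35(27) + 59(-16) = 1. So 35^(-1) ≡ 27 (mod 59). Verify: 35 × 27 = 945 ≡ 1 (mod 59)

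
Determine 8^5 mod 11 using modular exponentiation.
By repeated squaring mod 11: 8^{1}≡8, 8^{2}≡9, 8^{4}≡4. Then 8^{5} = 8^{4+1} ≡ 4 × 8 ≡ 10 mod 11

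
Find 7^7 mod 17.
By repeated squaring mod 17: 7^{1}≡7, 7^{2}≡15, 7^{4}≡4. Then 7^{7} = 7^{4+2+1} ≡ 4 × 15 × 7 ≡ 12 mod 17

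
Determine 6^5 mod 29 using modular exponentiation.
By repeated squaring (mod 29): 6^{1}≡6, 6^{2}≡7, 6^{4}≡20. Then 6^{5} = 6^{4+1} ≡ 20 × 6 ≡ 4 (mod 29)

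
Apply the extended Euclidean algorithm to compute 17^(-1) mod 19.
Extended GCD: 17(9) + 19(-8) = 1. So 17^(-1) ≡ 9 mod 19. Verify: 17 × 9 = 153 ≡ 1 mod 19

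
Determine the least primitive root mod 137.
g = 3. Powers: [3, 9, 27, 81, 106, 44, 132, 122, ...] generates all 136 non-zero residues.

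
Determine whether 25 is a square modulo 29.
By Euler's criterion: 25^{14} ≡ 1 (mod 29). Since this equals 1, 25 is a QR.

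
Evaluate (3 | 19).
(3/19) = 3^{9} mod 19 = -1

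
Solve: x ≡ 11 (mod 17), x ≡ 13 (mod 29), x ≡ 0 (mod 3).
M = 17 × 29 × 3 = 1479. M₁ = 87, y₁ ≡ 9 (mod 17). M₂ = 51, y₂ ≡ 4 (mod 29). M₃ = 493, y₃ ≡ 1 (mod 3). x = 11×87×9 + 13×51×4 + 0×493×1 ≡ 912 (mod 1479)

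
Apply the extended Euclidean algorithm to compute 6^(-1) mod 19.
Extended GCD: 6(-3) + 19(1) = 1. So 6^(-1) ≡ -3 ≡ 16 mod 19. Verify: 6 × 16 = 96 ≡ 1 mod 19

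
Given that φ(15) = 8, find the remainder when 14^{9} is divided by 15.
By Euler: 14^{8} ≡ 1 mod 15 since gcd(14, 15) = 1. 9 = 1×8 + 1. So 14^{9} ≡ 14^{1} ≡ 14 mod 15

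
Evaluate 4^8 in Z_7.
Using Fermat: 4^{6} ≡ 1 (mod 7). 8 ≡ 2 (mod 6). So 4^{8} ≡ 4^{2} ≡ 2 (mod 7)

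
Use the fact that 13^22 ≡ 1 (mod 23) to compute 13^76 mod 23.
By Fermat: 13^{22} ≡ 1 (mod 23). 76 = 3×22 + 10. So 13^{76} ≡ 13^{10} ≡ 16 (mod 23)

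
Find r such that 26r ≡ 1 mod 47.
Since 47 is prime, by Fermat 26^(-1) ≡ 26^{45} ≡ 38 mod 47. Verify: 26 × 38 = 988 ≡ 1 mod 47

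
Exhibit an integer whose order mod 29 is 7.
7 has order 7 mod 29 since 7^{7} ≡ 1 mod 29 and no smaller power works.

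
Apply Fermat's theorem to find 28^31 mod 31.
By Fermat: 28^{30} ≡ 1 mod 31. So 28^{31} = 28^{30} · 28^{1} ≡ 28^{1} ≡ 28 mod 31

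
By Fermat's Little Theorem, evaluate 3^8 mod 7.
By Fermat: 3^{6} ≡ 1 (mod 7). So 3^{8} = 3^{6} · 3^{2} ≡ 3^{2} ≡ 2 (mod 7)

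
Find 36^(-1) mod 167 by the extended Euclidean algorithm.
Extended GCD: 36(-51) + 167(11) = 1. So 36^(-1) ≡ -51 ≡ 116 mod 167. Verify: 36 × 116 = 4176 ≡ 1 mod 167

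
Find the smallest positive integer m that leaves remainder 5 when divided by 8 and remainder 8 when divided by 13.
M = 8 × 13 = 104. M₁ = 13, y₁ ≡ 5 mod 8. M₂ = 8, y₂ ≡ 5 mod 13. m = 5×13×5 + 8×8×5 ≡ 21 mod 104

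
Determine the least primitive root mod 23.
g = 5. Powers: [5, 2, 10, 4, 20, 8, ...] generates all 22 non-zero residues.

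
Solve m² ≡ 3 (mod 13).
The square roots of 3 mod 13 are 9 and 4. Verify: 9² = 81 ≡ 3 (mod 13)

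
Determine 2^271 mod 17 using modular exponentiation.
Using Fermat: 2^{16} ≡ 1 mod 17. 271 ≡ 15 mod 16. So 2^{271} ≡ 2^{15} ≡ 9 mod 17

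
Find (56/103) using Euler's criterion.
(56/103) = 56^{51} mod 103 = 1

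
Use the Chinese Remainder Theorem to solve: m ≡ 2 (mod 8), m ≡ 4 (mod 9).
M = 8 × 9 = 72. M₁ = 9, y₁ ≡ 1 (mod 8). M₂ = 8, y₂ ≡ 8 (mod 9). m = 2×9×1 + 4×8×8 ≡ 58 (mod 72)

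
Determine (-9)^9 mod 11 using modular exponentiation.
By repeated squaring mod 11: (-9)^{1}≡2, (-9)^{2}≡4, (-9)^{4}≡5, (-9)^{8}≡3. Then (-9)^{9} = (-9)^{8+1} ≡ 3 × 2 ≡ 6 mod 11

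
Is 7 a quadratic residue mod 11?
By Euler's criterion: 7^{5} ≡ 10 mod 11. Since this equals -1 (≡ 10), 7 is not a QR.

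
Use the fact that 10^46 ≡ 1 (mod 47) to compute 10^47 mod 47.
By Fermat: 10^{46} ≡ 1 (mod 47). So 10^{47} = 10^{46} · 10^{1} ≡ 10^{1} ≡ 10 (mod 47)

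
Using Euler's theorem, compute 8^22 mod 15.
By Euler: 8^{8} ≡ 1 mod 15 since gcd(8, 15) = 1. 22 = 2×8 + 6. So 8^{22} ≡ 8^{6} ≡ 4 mod 15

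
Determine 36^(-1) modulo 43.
Since 43 is prime, by Fermat 36^(-1) ≡ 36^{41} ≡ 6 mod 43. Verify: 36 × 6 = 216 ≡ 1 mod 43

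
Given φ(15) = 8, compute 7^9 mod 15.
By Euler: 7^{8} ≡ 1 (mod 15) since gcd(7, 15) = 1. 9 = 1×8 + 1. So 7^{9} ≡ 7^{1} ≡ 7 (mod 15)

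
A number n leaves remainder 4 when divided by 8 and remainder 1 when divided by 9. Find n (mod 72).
M = 8 × 9 = 72. M₁ = 9, y₁ ≡ 1 (mod 8). M₂ = 8, y₂ ≡ 8 (mod 9). n = 4×9×1 + 1×8×8 ≡ 28 (mod 72)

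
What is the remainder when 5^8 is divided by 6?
By repeated squaring mod 6: 5^{1}≡5, 5^{2}≡1, 5^{4}≡1, 5^{8}≡1. So 5^{8} ≡ 1 mod 6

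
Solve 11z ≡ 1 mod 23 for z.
Since 23 is prime, by Fermat 11^(-1) ≡ 11^{21} ≡ 21 mod 23. Verify: 11 × 21 = 231 ≡ 1 mod 23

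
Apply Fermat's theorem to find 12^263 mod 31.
By Fermat: 12^{30} ≡ 1 mod 31. 263 ≡ 23 mod 30. So 12^{263} ≡ 12^{23} ≡ 22 mod 31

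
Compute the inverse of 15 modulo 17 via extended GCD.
Extended GCD: 15(8) + 17(-7) = 1. So 15^(-1) ≡ 8 (mod 17). Verify: 15 × 8 = 120 ≡ 1 (mod 17)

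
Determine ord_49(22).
Powers of 22 mod 49: 22^1≡22, 22^2≡43, 22^3≡15, 22^4≡36, 22^5≡8, 22^6≡29, 22^7≡1. ord_49(22) = 7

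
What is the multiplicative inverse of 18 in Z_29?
Since 29 is prime, by Fermat 18^(-1) ≡ 18^{27} ≡ 21 mod 29. Verify: 18 × 21 = 378 ≡ 1 mod 29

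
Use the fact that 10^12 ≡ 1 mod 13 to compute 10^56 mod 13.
By Fermat: 10^{12} ≡ 1 mod 13. 56 = 4×12 + 8. So 10^{56} ≡ 10^{8} ≡ 9 mod 13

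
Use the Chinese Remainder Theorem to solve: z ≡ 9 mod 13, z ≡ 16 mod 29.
M = 13 × 29 = 377. M₁ = 29, y₁ ≡ 9 mod 13. M₂ = 13, y₂ ≡ 9 mod 29. z = 9×29×9 + 16×13×9 ≡ 74 mod 377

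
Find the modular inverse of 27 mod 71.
Since 71 is prime, by Fermat 27^(-1) ≡ 27^{69} ≡ 50 (mod 71). Verify: 27 × 50 = 1350 ≡ 1 (mod 71)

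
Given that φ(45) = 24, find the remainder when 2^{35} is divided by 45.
By Euler: 2^{24} ≡ 1 mod 45 since gcd(2, 45) = 1. 35 = 1×24 + 11. So 2^{35} ≡ 2^{11} ≡ 23 mod 45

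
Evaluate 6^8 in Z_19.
By repeated squaring mod 19: 6^{1}≡6, 6^{2}≡17, 6^{4}≡4, 6^{8}≡16. So 6^{8} ≡ 16 mod 19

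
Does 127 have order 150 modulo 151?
127^{25} ≡ 1 mod 151 and 25 < 150, so ord_151(127) = 25 ≠ 150 and 127 is not a primitive root.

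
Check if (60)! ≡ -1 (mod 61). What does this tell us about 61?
(60)! mod 61 = 60. Since this equals -1 (mod 61), Wilson confirms 61 is prime.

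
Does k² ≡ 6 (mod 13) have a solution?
By Euler's criterion: 6^{6} ≡ 12 (mod 13). Since this equals -1 (≡ 12), 6 is not a QR.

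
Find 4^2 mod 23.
4^{2} = 16 ≡ 16 mod 23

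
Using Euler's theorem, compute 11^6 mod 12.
By Euler: 11^{4} ≡ 1 mod 12 since gcd(11, 12) = 1. 6 = 1×4 + 2. So 11^{6} ≡ 11^{2} ≡ 1 mod 12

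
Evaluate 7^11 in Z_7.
By repeated squaring (mod 7): 7^{1}≡0, 7^{2}≡0, 7^{4}≡0, 7^{8}≡0. Then 7^{11} = 7^{8+2+1} ≡ 0 × 0 × 0 ≡ 0 (mod 7)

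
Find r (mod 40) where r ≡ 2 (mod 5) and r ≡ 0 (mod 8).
M = 5 × 8 = 40. M₁ = 8, y₁ ≡ 2 (mod 5). M₂ = 5, y₂ ≡ 5 (mod 8). r = 2×8×2 + 0×5×5 ≡ 32 (mod 40)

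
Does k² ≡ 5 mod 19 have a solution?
By Euler's criterion: 5^{9} ≡ 1 mod 19. Since this equals 1, 5 is a QR.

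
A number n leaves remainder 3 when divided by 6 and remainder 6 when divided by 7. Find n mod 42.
M = 6 × 7 = 42. M₁ = 7, y₁ ≡ 1 mod 6. M₂ = 6, y₂ ≡ 6 mod 7. n = 3×7×1 + 6×6×6 ≡ 27 mod 42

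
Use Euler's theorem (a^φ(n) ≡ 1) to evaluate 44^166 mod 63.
By Euler: 44^{36} ≡ 1 mod 63 since gcd(44, 63) = 1. 166 = 4×36 + 22. So 44^{166} ≡ 44^{22} ≡ 37 mod 63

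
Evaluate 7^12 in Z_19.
By repeated squaring mod 19: 7^{1}≡7, 7^{2}≡11, 7^{4}≡7, 7^{8}≡11. Then 7^{12} = 7^{8+4} ≡ 11 × 7 ≡ 1 mod 19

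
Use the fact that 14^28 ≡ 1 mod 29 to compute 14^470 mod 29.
By Fermat: 14^{28} ≡ 1 mod 29. 470 ≡ 22 mod 28. So 14^{470} ≡ 14^{22} ≡ 6 mod 29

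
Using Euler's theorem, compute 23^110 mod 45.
By Euler: 23^{24} ≡ 1 (mod 45) since gcd(23, 45) = 1. 110 = 4×24 + 14. So 23^{110} ≡ 23^{14} ≡ 34 (mod 45)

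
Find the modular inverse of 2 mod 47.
Since 47 is prime, by Fermat 2^(-1) ≡ 2^{45} ≡ 24 mod 47. Verify: 2 × 24 = 48 ≡ 1 mod 47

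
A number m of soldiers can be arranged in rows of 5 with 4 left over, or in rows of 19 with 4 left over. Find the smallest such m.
M = 5 × 19 = 95. M₁ = 19, y₁ ≡ 4 mod 5. M₂ = 5, y₂ ≡ 4 mod 19. m = 4×19×4 + 4×5×4 ≡ 4 mod 95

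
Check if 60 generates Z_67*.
60^{33} ≡ 1 mod 67 and 33 < 66, so ord_67(60) = 33 ≠ 66 and 60 is not a primitive root.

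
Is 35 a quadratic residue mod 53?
By Euler's criterion: 35^{26} ≡ 52 (mod 53). Since this equals -1 (≡ 52), 35 is not a QR.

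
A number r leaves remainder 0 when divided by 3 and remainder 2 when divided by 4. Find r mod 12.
M = 3 × 4 = 12. M₁ = 4, y₁ ≡ 1 mod 3. M₂ = 3, y₂ ≡ 3 mod 4. r = 0×4×1 + 2×3×3 ≡ 6 mod 12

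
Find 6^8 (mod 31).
By repeated squaring (mod 31): 6^{1}≡6, 6^{2}≡5, 6^{4}≡25, 6^{8}≡5. So 6^{8} ≡ 5 (mod 31)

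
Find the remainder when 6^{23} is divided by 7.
By Fermat: 6^{6} ≡ 1 (mod 7). 23 = 3×6 + 5. So 6^{23} ≡ 6^{5} ≡ 6 (mod 7)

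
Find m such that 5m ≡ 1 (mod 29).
Since 29 is prime, by Fermat 5^(-1) ≡ 5^{27} ≡ 6 (mod 29). Verify: 5 × 6 = 30 ≡ 1 (mod 29)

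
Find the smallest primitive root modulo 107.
g = 2. For each prime q|106: 2^{53}≡106, 2^{2}≡4, none ≡ 1, so ord_107(2) = 106 and 2 is a primitive root.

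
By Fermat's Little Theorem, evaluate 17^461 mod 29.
By Fermat: 17^{28} ≡ 1 (mod 29). 461 ≡ 13 (mod 28). So 17^{461} ≡ 17^{13} ≡ 17 (mod 29)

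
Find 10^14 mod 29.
By repeated squaring mod 29: 10^{1}≡10, 10^{2}≡13, 10^{4}≡24, 10^{8}≡25. Then 10^{14} = 10^{8+4+2} ≡ 25 × 24 × 13 ≡ 28 mod 29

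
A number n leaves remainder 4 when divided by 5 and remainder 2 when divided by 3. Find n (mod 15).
M = 5 × 3 = 15. M₁ = 3, y₁ ≡ 2 (mod 5). M₂ = 5, y₂ ≡ 2 (mod 3). n = 4×3×2 + 2×5×2 ≡ 14 (mod 15)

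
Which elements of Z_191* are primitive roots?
There are φ(190) = 72 primitive roots mod 191: {19, 21, 22, 28, 29, 33, 35, 42, 44, 47, 53, 56, 57, 58, 61, 62, 63, 71, 73, 74, 76, 83, 87, 88, 89, 91, 93, 94, 95, 99, 101, 105, 106, 110, 111, 112, 113, 114, 116, 119, 123, 124, 126, 127, 131, 132, 137, 140, 141, 143, 145, 146, 148, 151, 157, 164, 165, 167, 168, 171, 173, 174, 175, 176, 178, 179, 181, 182, 183, 187, 188, 189}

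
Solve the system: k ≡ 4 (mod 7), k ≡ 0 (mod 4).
M = 7 × 4 = 28. M₁ = 4, y₁ ≡ 2 (mod 7). M₂ = 7, y₂ ≡ 3 (mod 4). k = 4×4×2 + 0×7×3 ≡ 4 (mod 28)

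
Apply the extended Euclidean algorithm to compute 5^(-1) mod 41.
Extended GCD: 5(-8) + 41(1) = 1. So 5^(-1) ≡ -8 ≡ 33 mod 41. Verify: 5 × 33 = 165 ≡ 1 mod 41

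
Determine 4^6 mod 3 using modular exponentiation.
Using Fermat: 4^{2} ≡ 1 mod 3. 6 ≡ 0 mod 2. So 4^{6} ≡ 4^{0} ≡ 1 mod 3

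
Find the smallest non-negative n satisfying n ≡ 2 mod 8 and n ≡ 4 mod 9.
M = 8 × 9 = 72. M₁ = 9, y₁ ≡ 1 mod 8. M₂ = 8, y₂ ≡ 8 mod 9. n = 2×9×1 + 4×8×8 ≡ 58 mod 72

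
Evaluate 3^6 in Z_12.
By repeated squaring (mod 12): 3^{1}≡3, 3^{2}≡9, 3^{4}≡9. Then 3^{6} = 3^{4+2} ≡ 9 × 9 ≡ 9 (mod 12)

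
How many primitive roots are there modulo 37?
There are φ(37-1) = φ(36) = 12 primitive roots modulo 37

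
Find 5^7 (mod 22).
By repeated squaring (mod 22): 5^{1}≡5, 5^{2}≡3, 5^{4}≡9. Then 5^{7} = 5^{4+2+1} ≡ 9 × 3 × 5 ≡ 3 (mod 22)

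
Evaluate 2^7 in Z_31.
By repeated squaring mod 31: 2^{1}≡2, 2^{2}≡4, 2^{4}≡16. Then 2^{7} = 2^{4+2+1} ≡ 16 × 4 × 2 ≡ 4 mod 31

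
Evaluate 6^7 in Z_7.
Using Fermat: 6^{6} ≡ 1 mod 7. 7 ≡ 1 mod 6. So 6^{7} ≡ 6^{1} ≡ 6 mod 7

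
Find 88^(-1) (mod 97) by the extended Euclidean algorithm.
Extended GCD: 88(43) + 97(-39) = 1. So 88^(-1) ≡ 43 (mod 97). Verify: 88 × 43 = 3784 ≡ 1 (mod 97)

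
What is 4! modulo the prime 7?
(6)! = (4)! × (5) × (6) ≡ -1 (mod 7). So (4)! ≡ -1 × [(6)(5)]^(-1) ≡ 3 (mod 7)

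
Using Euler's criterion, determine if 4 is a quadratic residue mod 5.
By Euler's criterion: 4^{2} ≡ 1 (mod 5). Since this equals 1, 4 is a QR.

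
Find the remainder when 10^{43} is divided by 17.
By Fermat: 10^{16} ≡ 1 mod 17. 43 = 2×16 + 11. So 10^{43} ≡ 10^{11} ≡ 3 mod 17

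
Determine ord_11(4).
Powers of 4 mod 11: 4^1≡4, 4^2≡5, 4^3≡9, 4^4≡3, 4^5≡1. So the order of 4 is 5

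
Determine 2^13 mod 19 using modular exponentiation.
By repeated squaring mod 19: 2^{1}≡2, 2^{2}≡4, 2^{4}≡16, 2^{8}≡9. Then 2^{13} = 2^{8+4+1} ≡ 9 × 16 × 2 ≡ 3 mod 19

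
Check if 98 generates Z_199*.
98^{33} ≡ 1 mod 199 and 33 < 198, so ord_199(98) = 33 ≠ 198 and 98 is not a primitive root.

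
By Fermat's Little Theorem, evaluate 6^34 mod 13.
By Fermat: 6^{12} ≡ 1 (mod 13). 34 = 2×12 + 10. So 6^{34} ≡ 6^{10} ≡ 4 (mod 13)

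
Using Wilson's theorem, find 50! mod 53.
(52)! = (50)! × (51) × (52) ≡ -1 mod 53. So (50)! ≡ -1 × [(52)(51)]^(-1) ≡ 26 mod 53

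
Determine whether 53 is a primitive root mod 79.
ord_79(53) divides 78. For each prime q|78: 53^{39}≡78, 53^{26}≡55, 53^{6}≡22, none ≡ 1. So 53 has order 78 and is a primitive root mod 79.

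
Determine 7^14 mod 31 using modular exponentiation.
By repeated squaring mod 31: 7^{1}≡7, 7^{2}≡18, 7^{4}≡14, 7^{8}≡10. Then 7^{14} = 7^{8+4+2} ≡ 10 × 14 × 18 ≡ 9 mod 31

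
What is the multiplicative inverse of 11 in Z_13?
Since 13 is prime, by Fermat 11^(-1) ≡ 11^{11} ≡ 6 mod 13. Verify: 11 × 6 = 66 ≡ 1 mod 13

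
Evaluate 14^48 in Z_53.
By repeated squaring mod 53: 14^{1}≡14, 14^{2}≡37, 14^{4}≡44, 14^{8}≡28, 14^{16}≡42, 14^{32}≡15. Then 14^{48} = 14^{32+16} ≡ 15 × 42 ≡ 47 mod 53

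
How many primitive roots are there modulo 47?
A prime p has φ(p-1) primitive roots; here φ(46) = 22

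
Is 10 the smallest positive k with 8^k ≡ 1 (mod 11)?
Powers of 8 mod 11: 8^1≡8, 8^2≡9, 8^3≡6, 8^4≡4, 8^5≡10, 8^6≡3, 8^7≡2, 8^8≡5, 8^9≡7, 8^10≡1. First k with 8^k≡1 is k=10. Yes, ord_11(8) = 10.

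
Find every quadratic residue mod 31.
Squares in Z_31*: {1, 2, 4, 5, 7, 8, 9, 10, 14, 16, 18, 19, 20, 25, 28}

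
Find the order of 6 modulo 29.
Powers of 6 mod 29: 6^1≡6, 6^2≡7, 6^3≡13, 6^4≡20, 6^5≡4, 6^6≡24, 6^7≡28, 6^8≡23, 6^9≡22, 6^10≡16, 6^11≡9, 6^12≡25, 6^13≡5, 6^14≡1. So the order of 6 is 14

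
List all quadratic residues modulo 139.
Squares in Z_139*: {1, 4, 5, 6, 7, 9, 11, 13, 16, 20, 24, 25, 28, 29, 30, 31, 34, 35, 36, 37, 38, 41, 42, 44, 45, 46, 47, 49, 51, 52, 54, 55, 57, 63, 64, 65, 66, 67, 69, 71, 77, 78, 79, 80, 81, 83, 86, 89, 91, 96, 99, 100, 106, 107, 112, 113, 116, 117, 118, 120, 121, 122, 124, 125, 127, 129, 131, 136, 137}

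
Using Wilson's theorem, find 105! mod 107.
(106)! = (105)! × (106) ≡ -1 (mod 107). So (105)! ≡ -1 × (106)^(-1) ≡ (-1)×(-1) = 1 (mod 107)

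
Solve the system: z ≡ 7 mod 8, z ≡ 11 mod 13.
M = 8 × 13 = 104. M₁ = 13, y₁ ≡ 5 mod 8. M₂ = 8, y₂ ≡ 5 mod 13. z = 7×13×5 + 11×8×5 ≡ 63 mod 104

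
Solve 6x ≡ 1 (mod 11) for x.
Since 11 is prime, by Fermat 6^(-1) ≡ 6^{9} ≡ 2 (mod 11). Verify: 6 × 2 = 12 ≡ 1 (mod 11)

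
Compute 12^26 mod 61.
By repeated squaring (mod 61): 12^{1}≡12, 12^{2}≡22, 12^{4}≡57, 12^{8}≡16, 12^{16}≡12. Then 12^{26} = 12^{16+8+2} ≡ 12 × 16 × 22 ≡ 15 (mod 61)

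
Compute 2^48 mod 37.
Using Fermat: 2^{36} ≡ 1 (mod 37). 48 ≡ 12 (mod 36). So 2^{48} ≡ 2^{12} ≡ 26 (mod 37)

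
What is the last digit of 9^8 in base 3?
By repeated squaring (mod 3): 9^{1}≡0, 9^{2}≡0, 9^{4}≡0, 9^{8}≡0. So 9^{8} ≡ 0 (mod 3)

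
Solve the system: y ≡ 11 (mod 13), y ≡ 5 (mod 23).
M = 13 × 23 = 299. M₁ = 23, y₁ ≡ 4 (mod 13). M₂ = 13, y₂ ≡ 16 (mod 23). y = 11×23×4 + 5×13×16 ≡ 258 (mod 299)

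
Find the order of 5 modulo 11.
Powers of 5 mod 11: 5^1≡5, 5^2≡3, 5^3≡4, 5^4≡9, 5^5≡1. Order = 5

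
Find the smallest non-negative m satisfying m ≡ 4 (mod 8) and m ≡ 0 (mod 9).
M = 8 × 9 = 72. M₁ = 9, y₁ ≡ 1 (mod 8). M₂ = 8, y₂ ≡ 8 (mod 9). m = 4×9×1 + 0×8×8 ≡ 36 (mod 72)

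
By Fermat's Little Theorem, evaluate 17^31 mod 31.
By Fermat: 17^{30} ≡ 1 mod 31. So 17^{31} = 17^{30} · 17^{1} ≡ 17^{1} ≡ 17 mod 31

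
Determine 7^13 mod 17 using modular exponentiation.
By repeated squaring (mod 17): 7^{1}≡7, 7^{2}≡15, 7^{4}≡4, 7^{8}≡16. Then 7^{13} = 7^{8+4+1} ≡ 16 × 4 × 7 ≡ 6 (mod 17)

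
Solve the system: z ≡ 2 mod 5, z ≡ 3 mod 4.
M = 5 × 4 = 20. M₁ = 4, y₁ ≡ 4 mod 5. M₂ = 5, y₂ ≡ 1 mod 4. z = 2×4×4 + 3×5×1 ≡ 7 mod 20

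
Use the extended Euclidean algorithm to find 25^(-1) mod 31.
Extended GCD: 25(5) + 31(-4) = 1. So 25^(-1) ≡ 5 mod 31. Verify: 25 × 5 = 125 ≡ 1 mod 31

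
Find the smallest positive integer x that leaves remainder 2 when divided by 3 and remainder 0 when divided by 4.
M = 3 × 4 = 12. M₁ = 4, y₁ ≡ 1 (mod 3). M₂ = 3, y₂ ≡ 3 (mod 4). x = 2×4×1 + 0×3×3 ≡ 8 (mod 12)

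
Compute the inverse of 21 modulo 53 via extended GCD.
Extended GCD: 21(-5) + 53(2) = 1. So 21^(-1) ≡ -5 ≡ 48 (mod 53). Verify: 21 × 48 = 1008 ≡ 1 (mod 53)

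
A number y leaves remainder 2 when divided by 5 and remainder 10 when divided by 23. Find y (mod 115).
M = 5 × 23 = 115. M₁ = 23, y₁ ≡ 2 (mod 5). M₂ = 5, y₂ ≡ 14 (mod 23). y = 2×23×2 + 10×5×14 ≡ 102 (mod 115)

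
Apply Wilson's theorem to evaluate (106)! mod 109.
(108)! = (106)! × (107) × (108) ≡ -1 mod 109. So (106)! ≡ -1 × [(108)(107)]^(-1) ≡ 54 mod 109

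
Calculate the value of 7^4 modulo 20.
7^{4} = 2401 ≡ 1 mod 20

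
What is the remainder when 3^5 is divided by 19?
By repeated squaring (mod 19): 3^{1}≡3, 3^{2}≡9, 3^{4}≡5. Then 3^{5} = 3^{4+1} ≡ 5 × 3 ≡ 15 (mod 19)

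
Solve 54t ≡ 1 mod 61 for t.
Since 61 is prime, by Fermat 54^(-1) ≡ 54^{59} ≡ 26 mod 61. Verify: 54 × 26 = 1404 ≡ 1 mod 61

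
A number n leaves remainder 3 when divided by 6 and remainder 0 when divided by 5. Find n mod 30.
M = 6 × 5 = 30. M₁ = 5, y₁ ≡ 5 mod 6. M₂ = 6, y₂ ≡ 1 mod 5. n = 3×5×5 + 0×6×1 ≡ 15 mod 30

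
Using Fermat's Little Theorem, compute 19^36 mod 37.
By Fermat's Little Theorem, 19^{36} ≡ 1 mod 37 since 37 is prime and gcd(19, 37) = 1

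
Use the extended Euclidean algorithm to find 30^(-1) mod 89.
Extended GCD: 30(3) + 89(-1) = 1. So 30^(-1) ≡ 3 (mod 89). Verify: 30 × 3 = 90 ≡ 1 (mod 89)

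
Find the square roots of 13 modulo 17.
The square roots of 13 mod 17 are 8 and 9. Verify: 8² = 64 ≡ 13 mod 17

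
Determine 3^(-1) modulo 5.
Since 5 is prime, by Fermat 3^(-1) ≡ 3^{3} ≡ 2 (mod 5). Verify: 3 × 2 = 6 ≡ 1 (mod 5)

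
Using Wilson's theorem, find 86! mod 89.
(88)! = (86)! × (87) × (88) ≡ -1 (mod 89). So (86)! ≡ -1 × [(88)(87)]^(-1) ≡ 44 (mod 89)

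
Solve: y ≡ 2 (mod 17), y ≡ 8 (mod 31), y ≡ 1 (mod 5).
M = 17 × 31 × 5 = 2635. M₁ = 155, y₁ ≡ 9 (mod 17). M₂ = 85, y₂ ≡ 27 (mod 31). M₃ = 527, y₃ ≡ 3 (mod 5). y = 2×155×9 + 8×85×27 + 1×527×3 ≡ 1651 (mod 2635)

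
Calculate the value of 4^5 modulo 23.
By repeated squaring mod 23: 4^{1}≡4, 4^{2}≡16, 4^{4}≡3. Then 4^{5} = 4^{4+1} ≡ 3 × 4 ≡ 12 mod 23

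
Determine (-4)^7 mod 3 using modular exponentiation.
Using Fermat: (-4)^{2} ≡ 1 mod 3. 7 ≡ 1 mod 2. So (-4)^{7} ≡ (-4)^{1} ≡ 2 mod 3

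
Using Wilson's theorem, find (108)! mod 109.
By Wilson's theorem, (108)! ≡ -1 ≡ 108 (mod 109)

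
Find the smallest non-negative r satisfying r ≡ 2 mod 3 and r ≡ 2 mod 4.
M = 3 × 4 = 12. M₁ = 4, y₁ ≡ 1 mod 3. M₂ = 3, y₂ ≡ 3 mod 4. r = 2×4×1 + 2×3×3 ≡ 2 mod 12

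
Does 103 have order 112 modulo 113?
ord_113(103) divides 112. For each prime q|112: 103^{56}≡112, 103^{16}≡106, none ≡ 1. So 103 has order 112 and is a primitive root mod 113.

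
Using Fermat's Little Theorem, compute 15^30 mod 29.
By Fermat: 15^{28} ≡ 1 (mod 29). So 15^{30} = 15^{28} · 15^{2} ≡ 15^{2} ≡ 22 (mod 29)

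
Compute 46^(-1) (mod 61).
Since 61 is prime, by Fermat 46^(-1) ≡ 46^{59} ≡ 4 (mod 61). Verify: 46 × 4 = 184 ≡ 1 (mod 61)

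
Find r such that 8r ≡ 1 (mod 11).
Since 11 is prime, by Fermat 8^(-1) ≡ 8^{9} ≡ 7 (mod 11). Verify: 8 × 7 = 56 ≡ 1 (mod 11)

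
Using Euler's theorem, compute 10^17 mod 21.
By Euler: 10^{12} ≡ 1 (mod 21) since gcd(10, 21) = 1. 17 = 1×12 + 5. So 10^{17} ≡ 10^{5} ≡ 19 (mod 21)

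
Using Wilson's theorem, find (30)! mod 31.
By Wilson's theorem, (30)! ≡ -1 ≡ 30 (mod 31)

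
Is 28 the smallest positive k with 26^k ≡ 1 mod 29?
Powers of 26 mod 29: 26^1≡26, 26^2≡9, 26^3≡2, 26^4≡23, 26^5≡18, 26^6≡4, 26^7≡17, 26^8≡7, 26^9≡8, 26^10≡5, 26^11≡14, 26^12≡16, 26^13≡10, 26^14≡28, 26^15≡3, 26^16≡20, 26^17≡27, 26^18≡6, 26^19≡11, 26^20≡25, 26^21≡12, 26^22≡22, 26^23≡21, 26^24≡24, 26^25≡15, 26^26≡13, 26^27≡19, 26^28≡1. First k with 26^k≡1 is k=28. Yes, ord_29(26) = 28.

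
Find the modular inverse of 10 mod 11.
Since 11 is prime, by Fermat 10^(-1) ≡ 10^{9} ≡ 10 mod 11. Verify: 10 × 10 = 100 ≡ 1 mod 11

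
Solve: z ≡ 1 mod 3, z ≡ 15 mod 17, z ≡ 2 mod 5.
M = 3 × 17 × 5 = 255. M₁ = 85, y₁ ≡ 1 mod 3. M₂ = 15, y₂ ≡ 8 mod 17. M₃ = 51, y₃ ≡ 1 mod 5. z = 1×85×1 + 15×15×8 + 2×51×1 ≡ 202 mod 255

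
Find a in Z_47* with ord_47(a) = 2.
46 has order 2 mod 47 since 46^{2} ≡ 1 (mod 47) and no smaller power works.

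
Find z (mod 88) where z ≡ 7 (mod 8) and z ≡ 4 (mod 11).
M = 8 × 11 = 88. M₁ = 11, y₁ ≡ 3 (mod 8). M₂ = 8, y₂ ≡ 7 (mod 11). z = 7×11×3 + 4×8×7 ≡ 15 (mod 88)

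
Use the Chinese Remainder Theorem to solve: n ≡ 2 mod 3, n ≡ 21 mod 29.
M = 3 × 29 = 87. M₁ = 29, y₁ ≡ 2 mod 3. M₂ = 3, y₂ ≡ 10 mod 29. n = 2×29×2 + 21×3×10 ≡ 50 mod 87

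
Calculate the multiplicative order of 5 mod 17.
Powers of 5 mod 17: 5^1≡5, 5^2≡8, 5^3≡6, 5^4≡13, 5^5≡14, 5^6≡2, 5^7≡10, 5^8≡16, 5^9≡12, 5^10≡9, 5^11≡11, 5^12≡4, 5^13≡3, 5^14≡15, 5^15≡7, 5^16≡1. So the order of 5 is 16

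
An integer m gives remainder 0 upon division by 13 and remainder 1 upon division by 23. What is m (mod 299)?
M = 13 × 23 = 299. M₁ = 23, y₁ ≡ 4 (mod 13). M₂ = 13, y₂ ≡ 16 (mod 23). m = 0×23×4 + 1×13×16 ≡ 208 (mod 299)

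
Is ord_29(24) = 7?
Powers of 24 mod 29: 24^1≡24, 24^2≡25, 24^3≡20, 24^4≡16, 24^5≡7, 24^6≡23, 24^7≡1. First k with 24^k≡1 is k=7. Yes, ord_29(24) = 7.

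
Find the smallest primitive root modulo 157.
g = 5. For each prime q|156: 5^{78}≡156, 5^{52}≡12, 5^{12}≡130, none ≡ 1, so ord_157(5) = 156 and 5 is a primitive root.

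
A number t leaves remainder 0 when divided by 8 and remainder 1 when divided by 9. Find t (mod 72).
M = 8 × 9 = 72. M₁ = 9, y₁ ≡ 1 (mod 8). M₂ = 8, y₂ ≡ 8 (mod 9). t = 0×9×1 + 1×8×8 ≡ 64 (mod 72)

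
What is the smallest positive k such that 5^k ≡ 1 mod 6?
Powers of 5 mod 6: 5^1≡5, 5^2≡1. ord_6(5) = 2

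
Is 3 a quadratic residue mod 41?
By Euler's criterion: 3^{20} ≡ 40 mod 41. Since this equals -1 (≡ 40), 3 is not a QR.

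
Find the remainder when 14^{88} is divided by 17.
By Fermat: 14^{16} ≡ 1 (mod 17). 88 = 5×16 + 8. So 14^{88} ≡ 14^{8} ≡ 16 (mod 17)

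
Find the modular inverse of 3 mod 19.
Since 19 is prime, by Fermat 3^(-1) ≡ 3^{17} ≡ 13 mod 19. Verify: 3 × 13 = 39 ≡ 1 mod 19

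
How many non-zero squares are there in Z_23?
For prime 23, there are (p-1)/2 = (23-1)/2 = 11 quadratic residues (excluding 0).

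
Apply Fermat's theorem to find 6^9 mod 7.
By Fermat: 6^{6} ≡ 1 mod 7. So 6^{9} = 6^{6} · 6^{3} ≡ 6^{3} ≡ 6 mod 7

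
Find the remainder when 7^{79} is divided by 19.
By Fermat: 7^{18} ≡ 1 mod 19. 79 = 4×18 + 7. So 7^{79} ≡ 7^{7} ≡ 7 mod 19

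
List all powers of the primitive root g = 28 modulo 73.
28^1, 28^2, ..., 28^{72} mod 73: [28, 54, 52, 69, 34, 3, 11, 16, 10, 61, 29, 9, 33, 48, 30, 37, 14, 27, 26, 71, 17, 38, 42, 8, 5, 67, 51, 41, 53, 24, 15, 55, 7, 50, 13, 72, 45, 19, 21, 4, 39, 70, 62, 57, 63, 12, 44, 64, 40, 25, 43, 36, 59, 46, 47, 2, 56, 35, 31, 65, 68, 6, 22, 32, 20, 49, 58, 18, 66, 23, 60, 1]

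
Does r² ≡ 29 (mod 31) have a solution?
By Euler's criterion: 29^{15} ≡ 30 (mod 31). Since this equals -1 (≡ 30), 29 is not a QR.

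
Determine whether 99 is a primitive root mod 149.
ord_149(99) divides 148. For each prime q|148: 99^{74}≡148, 99^{4}≡46, none ≡ 1. So 99 has order 148 and is a primitive root mod 149.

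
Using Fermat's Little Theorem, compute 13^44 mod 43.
By Fermat: 13^{42} ≡ 1 (mod 43). So 13^{44} = 13^{42} · 13^{2} ≡ 13^{2} ≡ 40 (mod 43)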